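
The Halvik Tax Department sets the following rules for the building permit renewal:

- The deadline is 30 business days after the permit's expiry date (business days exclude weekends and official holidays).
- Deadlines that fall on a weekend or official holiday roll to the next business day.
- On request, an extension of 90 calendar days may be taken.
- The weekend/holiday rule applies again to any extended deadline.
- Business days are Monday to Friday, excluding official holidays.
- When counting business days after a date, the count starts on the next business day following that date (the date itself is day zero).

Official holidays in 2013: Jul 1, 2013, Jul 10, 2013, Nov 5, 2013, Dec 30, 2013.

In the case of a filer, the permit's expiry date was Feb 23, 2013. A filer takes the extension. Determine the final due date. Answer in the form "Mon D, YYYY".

Counting 30 business days after Feb 23, 2013 (skipping weekends and listed holidays) reaches Apr 5, 2013.
Apr 5, 2013 falls on a Friday, which is a business day, so no adjustment is needed.
With the 90-day extension, Apr 5, 2013 becomes Jul 4, 2013.
Jul 4, 2013 is a Thursday and not a listed holiday, so it stands.
Deadline: Jul 4, 2013.

Jul 4, 2013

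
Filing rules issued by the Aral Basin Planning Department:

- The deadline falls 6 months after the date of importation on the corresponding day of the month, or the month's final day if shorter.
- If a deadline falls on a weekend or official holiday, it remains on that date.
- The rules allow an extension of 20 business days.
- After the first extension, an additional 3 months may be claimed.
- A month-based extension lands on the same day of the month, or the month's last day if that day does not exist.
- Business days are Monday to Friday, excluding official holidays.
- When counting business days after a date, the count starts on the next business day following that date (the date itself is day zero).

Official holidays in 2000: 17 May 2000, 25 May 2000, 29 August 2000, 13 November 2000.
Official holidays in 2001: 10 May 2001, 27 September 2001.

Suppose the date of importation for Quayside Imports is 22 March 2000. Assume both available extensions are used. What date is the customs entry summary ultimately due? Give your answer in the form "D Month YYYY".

Moving 6 months forward from 22 March 2000 on the corresponding day gives 22 September 2000.
No adjustment is made for weekends or holidays, so 22 September 2000 stands.
Counting 20 further business days from 22 September 2000 reaches 20 October 2000.
No adjustment is made for weekends or holidays, so 20 October 2000 stands.
Add 3 months to 20 October 2000: 20 January 2001.
20 January 2001 is a Saturday; no weekend or holiday adjustment applies.
The final due date is 20 January 2001.

20 January 2001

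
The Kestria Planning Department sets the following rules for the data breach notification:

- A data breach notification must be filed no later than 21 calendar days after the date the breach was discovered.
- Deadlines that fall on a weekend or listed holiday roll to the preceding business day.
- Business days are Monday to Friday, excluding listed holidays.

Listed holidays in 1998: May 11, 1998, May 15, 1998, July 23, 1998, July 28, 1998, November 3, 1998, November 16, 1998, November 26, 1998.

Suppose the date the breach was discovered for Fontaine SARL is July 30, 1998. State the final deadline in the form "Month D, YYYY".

August 20, 1998

From July 30, 1998, 21 calendar days later is August 20, 1998.
August 20, 1998 is a Thursday and not a listed holiday, so it stands.
Deadline: August 20, 1998.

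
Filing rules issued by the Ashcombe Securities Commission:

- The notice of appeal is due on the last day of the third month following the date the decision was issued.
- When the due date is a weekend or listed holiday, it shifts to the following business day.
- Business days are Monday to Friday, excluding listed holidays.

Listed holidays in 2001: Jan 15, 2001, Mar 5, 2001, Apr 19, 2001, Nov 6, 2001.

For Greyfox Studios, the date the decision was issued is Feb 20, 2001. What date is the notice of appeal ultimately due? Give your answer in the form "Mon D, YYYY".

The third month after Feb 20, 2001 is May 2001, whose last day is May 31, 2001.
May 31, 2001 falls on a Thursday, which is a business day, so no adjustment is needed.
Deadline: May 31, 2001.

May 31, 2001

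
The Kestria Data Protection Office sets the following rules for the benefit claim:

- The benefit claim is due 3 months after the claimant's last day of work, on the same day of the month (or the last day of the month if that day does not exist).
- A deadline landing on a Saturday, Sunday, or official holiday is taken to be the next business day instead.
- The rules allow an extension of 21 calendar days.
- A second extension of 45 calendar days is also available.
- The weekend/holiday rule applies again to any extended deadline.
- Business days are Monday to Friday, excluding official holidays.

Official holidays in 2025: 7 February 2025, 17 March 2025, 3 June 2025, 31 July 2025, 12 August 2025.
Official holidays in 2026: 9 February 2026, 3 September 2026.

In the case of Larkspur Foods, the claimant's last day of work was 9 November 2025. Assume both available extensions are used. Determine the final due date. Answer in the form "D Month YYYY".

3 months after 9 November 2025, on the same day of the month, is 9 February 2026.
Because 9 February 2026 is a listed holiday, the deadline becomes 10 February 2026 (Tuesday).
Applying the 21-calendar-day extension: 10 February 2026 + 21 days = 3 March 2026.
3 March 2026 falls on a Tuesday, which is a business day, so no adjustment is needed.
Add the 45 calendar-day extension to 3 March 2026: 17 April 2026.
17 April 2026 (Friday) is already a business day.
So the filing is due 17 April 2026.

17 April 2026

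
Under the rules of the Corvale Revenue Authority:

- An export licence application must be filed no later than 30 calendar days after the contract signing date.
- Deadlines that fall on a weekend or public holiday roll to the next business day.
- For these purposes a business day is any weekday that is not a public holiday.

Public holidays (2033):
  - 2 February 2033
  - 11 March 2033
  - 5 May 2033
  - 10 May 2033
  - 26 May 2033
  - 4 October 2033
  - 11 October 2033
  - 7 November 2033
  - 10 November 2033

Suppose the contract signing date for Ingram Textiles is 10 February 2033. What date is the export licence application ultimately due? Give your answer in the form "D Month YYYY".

30 calendar days after 10 February 2033 is 12 March 2033.
12 March 2033 is a Saturday, so it moves to the next business day, 14 March 2033 (Monday).
Deadline: 14 March 2033.

14 March 2033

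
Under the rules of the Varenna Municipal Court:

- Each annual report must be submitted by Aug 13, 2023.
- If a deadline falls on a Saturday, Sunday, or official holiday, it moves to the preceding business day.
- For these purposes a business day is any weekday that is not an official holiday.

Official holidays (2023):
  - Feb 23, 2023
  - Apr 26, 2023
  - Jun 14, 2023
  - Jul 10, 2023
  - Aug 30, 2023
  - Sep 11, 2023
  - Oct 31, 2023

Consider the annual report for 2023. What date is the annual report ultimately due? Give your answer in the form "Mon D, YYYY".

The stated deadline is Aug 13, 2023.
Because Aug 13, 2023 is a Sunday, the deadline becomes Aug 11, 2023 (Friday).
So the filing is due Aug 11, 2023.

Aug 11, 2023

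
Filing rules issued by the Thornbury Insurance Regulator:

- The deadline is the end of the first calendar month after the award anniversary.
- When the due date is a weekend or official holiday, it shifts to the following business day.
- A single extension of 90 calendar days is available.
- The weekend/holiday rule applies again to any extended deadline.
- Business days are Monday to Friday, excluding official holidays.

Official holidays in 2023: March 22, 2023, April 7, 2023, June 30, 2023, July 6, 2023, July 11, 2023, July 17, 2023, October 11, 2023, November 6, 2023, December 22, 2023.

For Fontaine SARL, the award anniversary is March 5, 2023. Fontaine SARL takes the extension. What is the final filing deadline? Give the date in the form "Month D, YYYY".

The first month after March 5, 2023 is April 2023, whose last day is April 30, 2023.
April 30, 2023 is a Sunday; the next business day is May 1, 2023 (Monday).
The 90-calendar-day extension moves the deadline from May 1, 2023 to July 30, 2023.
Because July 30, 2023 is a Sunday, the deadline becomes July 31, 2023 (Monday).
Final deadline: July 31, 2023.

July 31, 2023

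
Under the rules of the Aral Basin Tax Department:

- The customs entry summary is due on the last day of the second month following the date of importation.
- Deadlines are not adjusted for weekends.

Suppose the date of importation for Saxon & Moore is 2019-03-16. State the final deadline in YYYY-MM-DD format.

2019-05-31

The second month after 2019-03-16 is May 2019, whose last day is 2019-05-31.
2019-05-31 is a Friday; no weekend or holiday adjustment applies.
So the filing is due 2019-05-31.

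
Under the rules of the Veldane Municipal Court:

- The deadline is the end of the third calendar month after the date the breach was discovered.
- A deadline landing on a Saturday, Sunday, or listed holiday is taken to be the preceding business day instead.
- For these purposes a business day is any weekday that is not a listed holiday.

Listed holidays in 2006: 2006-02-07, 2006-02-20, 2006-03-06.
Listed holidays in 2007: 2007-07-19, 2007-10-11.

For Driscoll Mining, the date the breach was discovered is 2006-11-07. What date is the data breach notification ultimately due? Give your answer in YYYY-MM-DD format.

2007-02-28

The third month after 2006-11-07 is February 2007, whose last day is 2007-02-28.
Since 2007-02-28 is a Wednesday and not a holiday, the date is unchanged.
The final due date is 2007-02-28.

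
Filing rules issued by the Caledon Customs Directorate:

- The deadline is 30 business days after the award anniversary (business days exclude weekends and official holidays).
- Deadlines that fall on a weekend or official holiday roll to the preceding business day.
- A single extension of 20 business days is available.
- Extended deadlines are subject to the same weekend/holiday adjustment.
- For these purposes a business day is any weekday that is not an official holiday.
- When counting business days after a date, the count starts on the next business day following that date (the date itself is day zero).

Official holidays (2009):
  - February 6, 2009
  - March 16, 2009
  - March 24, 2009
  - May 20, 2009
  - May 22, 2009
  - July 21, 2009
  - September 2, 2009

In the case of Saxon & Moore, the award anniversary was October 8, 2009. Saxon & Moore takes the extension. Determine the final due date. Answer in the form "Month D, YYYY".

December 17, 2009

30 business days after October 8, 2009, excluding weekends and holidays, is November 19, 2009.
November 19, 2009 falls on a Thursday, which is a business day, so no adjustment is needed.
Counting 20 further business days from November 19, 2009 reaches December 17, 2009.
Since December 17, 2009 is a Thursday and not a holiday, the date is unchanged.
The final due date is December 17, 2009.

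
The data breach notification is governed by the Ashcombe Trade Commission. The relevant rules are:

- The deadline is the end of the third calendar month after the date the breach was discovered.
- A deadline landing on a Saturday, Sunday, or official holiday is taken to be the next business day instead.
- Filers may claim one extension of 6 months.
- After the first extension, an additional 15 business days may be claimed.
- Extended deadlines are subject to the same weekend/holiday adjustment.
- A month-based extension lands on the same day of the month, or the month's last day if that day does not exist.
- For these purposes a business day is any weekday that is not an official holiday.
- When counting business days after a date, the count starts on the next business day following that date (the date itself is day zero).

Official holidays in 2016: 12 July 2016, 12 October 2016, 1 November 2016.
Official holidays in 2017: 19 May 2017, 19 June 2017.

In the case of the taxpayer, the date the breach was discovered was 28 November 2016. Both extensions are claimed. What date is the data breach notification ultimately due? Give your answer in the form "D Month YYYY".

3 months after 28 November 2016 is February 2017; that month ends on 28 February 2017.
28 February 2017 is a Tuesday and not a listed holiday, so it stands.
Applying the 6 months extension: 6 months after 28 February 2017 is 28 August 2017.
28 August 2017 falls on a Monday, which is a business day, so no adjustment is needed.
Counting 15 further business days from 28 August 2017 reaches 18 September 2017.
18 September 2017 falls on a Monday, which is a business day, so no adjustment is needed.
So the filing is due 18 September 2017.

18 September 2017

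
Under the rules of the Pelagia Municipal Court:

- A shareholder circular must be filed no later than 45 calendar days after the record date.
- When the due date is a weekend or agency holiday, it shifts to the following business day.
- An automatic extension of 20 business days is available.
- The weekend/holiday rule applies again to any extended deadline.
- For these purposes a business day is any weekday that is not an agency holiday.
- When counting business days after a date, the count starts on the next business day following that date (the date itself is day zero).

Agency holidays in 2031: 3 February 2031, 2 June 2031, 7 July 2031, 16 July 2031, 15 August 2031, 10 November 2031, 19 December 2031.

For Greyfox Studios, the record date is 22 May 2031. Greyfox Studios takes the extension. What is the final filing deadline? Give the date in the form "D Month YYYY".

6 August 2031

45 calendar days after 22 May 2031 is 6 July 2031.
6 July 2031 is a Sunday, so it moves to the next business day, 8 July 2031 (Tuesday).
Counting 20 further business days from 8 July 2031 reaches 6 August 2031.
6 August 2031 falls on a Wednesday, which is a business day, so no adjustment is needed.
The final due date is 6 August 2031.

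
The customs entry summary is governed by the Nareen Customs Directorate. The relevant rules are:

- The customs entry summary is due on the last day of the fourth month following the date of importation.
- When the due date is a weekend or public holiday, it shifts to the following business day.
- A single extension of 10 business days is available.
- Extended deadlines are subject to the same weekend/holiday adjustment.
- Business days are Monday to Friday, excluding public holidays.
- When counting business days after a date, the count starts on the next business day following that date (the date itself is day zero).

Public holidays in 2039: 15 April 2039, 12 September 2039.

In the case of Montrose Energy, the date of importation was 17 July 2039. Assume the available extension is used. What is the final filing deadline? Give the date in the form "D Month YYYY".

14 December 2039

4 months after 17 July 2039 is November 2039; that month ends on 30 November 2039.
30 November 2039 falls on a Wednesday, which is a business day, so no adjustment is needed.
Applying the 10-business-day extension: 10 business days after 30 November 2039 is 14 December 2039.
14 December 2039 (Wednesday) is already a business day.
So the filing is due 14 December 2039.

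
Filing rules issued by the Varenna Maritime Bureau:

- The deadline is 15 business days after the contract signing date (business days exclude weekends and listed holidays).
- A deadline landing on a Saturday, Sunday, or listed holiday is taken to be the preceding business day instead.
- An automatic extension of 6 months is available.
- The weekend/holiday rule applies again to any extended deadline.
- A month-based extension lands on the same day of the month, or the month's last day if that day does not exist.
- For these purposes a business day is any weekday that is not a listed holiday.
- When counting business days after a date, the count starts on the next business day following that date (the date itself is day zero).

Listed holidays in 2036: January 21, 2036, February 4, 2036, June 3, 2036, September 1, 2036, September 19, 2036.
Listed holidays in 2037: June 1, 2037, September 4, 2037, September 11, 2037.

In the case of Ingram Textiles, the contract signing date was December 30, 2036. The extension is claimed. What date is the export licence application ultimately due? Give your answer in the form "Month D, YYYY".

Starting the day after December 30, 2036 and counting 15 business days lands on January 20, 2037.
January 20, 2037 is a Tuesday and not a listed holiday, so it stands.
Applying the 6 months extension: 6 months after January 20, 2037 is July 20, 2037.
July 20, 2037 is a Monday and not a listed holiday, so it stands.
So the filing is due July 20, 2037.

July 20, 2037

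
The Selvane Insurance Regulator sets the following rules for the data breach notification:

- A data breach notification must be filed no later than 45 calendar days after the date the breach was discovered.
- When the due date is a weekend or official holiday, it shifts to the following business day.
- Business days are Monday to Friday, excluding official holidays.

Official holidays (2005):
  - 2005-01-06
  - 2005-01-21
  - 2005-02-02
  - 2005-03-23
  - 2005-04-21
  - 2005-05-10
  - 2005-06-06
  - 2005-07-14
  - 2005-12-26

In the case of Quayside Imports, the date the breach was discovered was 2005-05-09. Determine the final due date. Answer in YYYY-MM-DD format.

From 2005-05-09, 45 calendar days later is 2005-06-23.
2005-06-23 (Thursday) is already a business day.
So the filing is due 2005-06-23.

2005-06-23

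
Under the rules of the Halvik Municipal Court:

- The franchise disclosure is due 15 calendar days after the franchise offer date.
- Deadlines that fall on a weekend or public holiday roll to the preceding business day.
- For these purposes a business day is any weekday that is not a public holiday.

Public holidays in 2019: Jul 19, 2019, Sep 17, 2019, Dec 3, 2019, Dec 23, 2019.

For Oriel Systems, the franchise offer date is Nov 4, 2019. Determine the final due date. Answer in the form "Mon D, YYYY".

Nov 19, 2019

From Nov 4, 2019, 15 calendar days later is Nov 19, 2019.
Nov 19, 2019 is a Tuesday and not a listed holiday, so it stands.
The final due date is Nov 19, 2019.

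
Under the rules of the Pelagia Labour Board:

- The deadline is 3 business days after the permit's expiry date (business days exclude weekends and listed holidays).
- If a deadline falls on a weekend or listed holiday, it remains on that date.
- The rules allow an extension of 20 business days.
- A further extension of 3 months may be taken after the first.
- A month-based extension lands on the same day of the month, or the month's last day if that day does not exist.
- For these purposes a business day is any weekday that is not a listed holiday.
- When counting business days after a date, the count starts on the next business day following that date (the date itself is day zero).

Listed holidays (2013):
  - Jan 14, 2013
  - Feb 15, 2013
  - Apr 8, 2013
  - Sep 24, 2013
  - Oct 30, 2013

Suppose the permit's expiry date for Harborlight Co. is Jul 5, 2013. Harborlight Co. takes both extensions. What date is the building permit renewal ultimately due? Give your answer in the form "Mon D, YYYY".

3 business days after Jul 5, 2013, excluding weekends and holidays, is Jul 10, 2013.
No adjustment is made for weekends or holidays, so Jul 10, 2013 stands.
Counting 20 further business days from Jul 10, 2013 reaches Aug 7, 2013.
No adjustment is made for weekends or holidays, so Aug 7, 2013 stands.
Applying the 3 months extension: 3 months after Aug 7, 2013 is Nov 7, 2013.
Nov 7, 2013 falls on a Thursday. The rules make no weekend/holiday allowance, so it remains Nov 7, 2013.
Final deadline: Nov 7, 2013.

Nov 7, 2013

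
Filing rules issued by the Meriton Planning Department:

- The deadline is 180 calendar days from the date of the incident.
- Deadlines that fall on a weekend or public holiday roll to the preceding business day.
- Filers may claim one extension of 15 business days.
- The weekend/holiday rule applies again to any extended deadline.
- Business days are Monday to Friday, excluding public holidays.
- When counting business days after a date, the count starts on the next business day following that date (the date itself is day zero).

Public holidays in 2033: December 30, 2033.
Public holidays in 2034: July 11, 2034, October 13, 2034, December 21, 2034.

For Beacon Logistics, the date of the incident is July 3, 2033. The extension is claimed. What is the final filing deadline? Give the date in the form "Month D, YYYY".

Adding 180 calendar days to July 3, 2033 gives December 30, 2033.
December 30, 2033 is a listed holiday; the preceding business day is December 29, 2033 (Thursday).
Applying the 15-business-day extension: 15 business days after December 29, 2033 is January 20, 2034.
January 20, 2034 falls on a Friday, which is a business day, so no adjustment is needed.
Final deadline: January 20, 2034.

January 20, 2034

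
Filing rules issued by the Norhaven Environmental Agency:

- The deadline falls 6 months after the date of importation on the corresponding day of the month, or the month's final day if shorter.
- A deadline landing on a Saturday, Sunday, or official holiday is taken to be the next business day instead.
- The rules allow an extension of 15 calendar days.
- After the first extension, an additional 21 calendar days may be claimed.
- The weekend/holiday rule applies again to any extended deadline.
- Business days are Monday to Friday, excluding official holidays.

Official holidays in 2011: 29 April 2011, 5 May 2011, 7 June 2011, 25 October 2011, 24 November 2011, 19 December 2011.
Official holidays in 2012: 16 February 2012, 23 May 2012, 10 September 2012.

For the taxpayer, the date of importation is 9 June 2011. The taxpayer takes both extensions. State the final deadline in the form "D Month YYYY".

16 January 2012

6 months from 9 June 2011 is 9 December 2011.
Since 9 December 2011 is a Friday and not a holiday, the date is unchanged.
The 15-calendar-day extension moves the deadline from 9 December 2011 to 24 December 2011.
Because 24 December 2011 is a Saturday, the deadline becomes 26 December 2011 (Monday).
Add the 21 calendar-day extension to 26 December 2011: 16 January 2012.
16 January 2012 is a Monday and not a listed holiday, so it stands.
Final deadline: 16 January 2012.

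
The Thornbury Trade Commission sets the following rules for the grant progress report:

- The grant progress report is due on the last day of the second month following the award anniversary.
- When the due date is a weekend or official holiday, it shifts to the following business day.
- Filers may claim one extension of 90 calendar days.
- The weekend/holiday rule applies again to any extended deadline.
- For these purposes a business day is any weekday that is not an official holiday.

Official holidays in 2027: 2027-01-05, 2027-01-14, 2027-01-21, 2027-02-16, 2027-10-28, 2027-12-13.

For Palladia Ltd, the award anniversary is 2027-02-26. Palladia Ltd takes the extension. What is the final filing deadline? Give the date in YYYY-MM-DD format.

2027-07-29

2 months after 2027-02-26 falls in April 2027; the last day of that month is 2027-04-30.
2027-04-30 (Friday) is already a business day.
With the 90-day extension, 2027-04-30 becomes 2027-07-29.
2027-07-29 (Thursday) is already a business day.
The final due date is 2027-07-29.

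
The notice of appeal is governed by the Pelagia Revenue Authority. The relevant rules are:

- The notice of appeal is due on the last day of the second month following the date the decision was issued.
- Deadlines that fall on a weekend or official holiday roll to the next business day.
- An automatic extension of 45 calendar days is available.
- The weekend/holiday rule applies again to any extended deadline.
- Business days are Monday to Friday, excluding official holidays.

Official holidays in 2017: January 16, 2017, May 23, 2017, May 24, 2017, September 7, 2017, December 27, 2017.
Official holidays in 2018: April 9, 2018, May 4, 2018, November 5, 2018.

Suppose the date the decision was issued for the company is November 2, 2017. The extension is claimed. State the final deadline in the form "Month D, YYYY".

2 months after November 2, 2017 falls in January 2018; the last day of that month is January 31, 2018.
January 31, 2018 is a Wednesday and not a listed holiday, so it stands.
With the 45-day extension, January 31, 2018 becomes March 17, 2018.
March 17, 2018 falls on a Saturday. Rolling to the next business day gives March 19, 2018, a Monday.
Deadline: March 19, 2018.

March 19, 2018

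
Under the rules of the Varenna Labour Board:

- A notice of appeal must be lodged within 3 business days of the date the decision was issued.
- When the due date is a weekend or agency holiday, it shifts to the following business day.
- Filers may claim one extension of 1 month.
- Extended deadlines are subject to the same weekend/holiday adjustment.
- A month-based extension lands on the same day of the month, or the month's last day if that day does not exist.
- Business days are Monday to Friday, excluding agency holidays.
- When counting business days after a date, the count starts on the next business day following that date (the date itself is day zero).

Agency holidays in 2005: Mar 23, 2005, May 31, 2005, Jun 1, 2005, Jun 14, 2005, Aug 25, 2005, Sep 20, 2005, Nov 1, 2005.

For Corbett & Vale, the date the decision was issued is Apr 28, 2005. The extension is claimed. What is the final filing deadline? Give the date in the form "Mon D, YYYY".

3 business days after Apr 28, 2005, excluding weekends and holidays, is May 3, 2005.
Since May 3, 2005 is a Tuesday and not a holiday, the date is unchanged.
Add 1 month to May 3, 2005: Jun 3, 2005.
Jun 3, 2005 (Friday) is already a business day.
The final due date is Jun 3, 2005.

Jun 3, 2005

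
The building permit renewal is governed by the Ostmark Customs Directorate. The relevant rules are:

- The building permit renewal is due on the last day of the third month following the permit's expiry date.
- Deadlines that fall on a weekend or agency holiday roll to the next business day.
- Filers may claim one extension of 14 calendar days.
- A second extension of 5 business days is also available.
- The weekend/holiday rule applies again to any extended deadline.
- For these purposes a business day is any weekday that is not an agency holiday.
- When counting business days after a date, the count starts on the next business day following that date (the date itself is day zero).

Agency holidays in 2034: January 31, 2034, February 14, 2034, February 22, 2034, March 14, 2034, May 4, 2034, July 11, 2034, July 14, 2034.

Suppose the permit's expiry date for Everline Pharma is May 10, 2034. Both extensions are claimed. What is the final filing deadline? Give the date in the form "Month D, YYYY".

September 21, 2034

3 months after May 10, 2034 falls in August 2034; the last day of that month is August 31, 2034.
August 31, 2034 falls on a Thursday, which is a business day, so no adjustment is needed.
Add the 14 calendar-day extension to August 31, 2034: September 14, 2034.
September 14, 2034 is a Thursday and not a listed holiday, so it stands.
The 5-business-day extension runs from September 14, 2034 to September 21, 2034.
September 21, 2034 (Thursday) is already a business day.
So the filing is due September 21, 2034.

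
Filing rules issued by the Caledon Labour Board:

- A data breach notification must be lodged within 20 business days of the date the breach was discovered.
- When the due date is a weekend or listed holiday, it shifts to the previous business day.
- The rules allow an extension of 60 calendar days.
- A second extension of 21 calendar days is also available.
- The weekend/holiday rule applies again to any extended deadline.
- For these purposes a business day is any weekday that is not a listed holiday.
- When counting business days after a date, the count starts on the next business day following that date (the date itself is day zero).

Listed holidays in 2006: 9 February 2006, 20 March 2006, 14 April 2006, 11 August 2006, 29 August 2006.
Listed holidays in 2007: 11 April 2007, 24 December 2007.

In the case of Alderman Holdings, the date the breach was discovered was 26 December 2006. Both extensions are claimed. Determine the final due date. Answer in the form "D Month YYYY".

Starting the day after 26 December 2006 and counting 20 business days lands on 23 January 2007.
23 January 2007 (Tuesday) is already a business day.
With the 60-day extension, 23 January 2007 becomes 24 March 2007.
Because 24 March 2007 is a Saturday, the deadline becomes 23 March 2007 (Friday).
With the 21-day extension, 23 March 2007 becomes 13 April 2007.
13 April 2007 falls on a Friday, which is a business day, so no adjustment is needed.
The final due date is 13 April 2007.

13 April 2007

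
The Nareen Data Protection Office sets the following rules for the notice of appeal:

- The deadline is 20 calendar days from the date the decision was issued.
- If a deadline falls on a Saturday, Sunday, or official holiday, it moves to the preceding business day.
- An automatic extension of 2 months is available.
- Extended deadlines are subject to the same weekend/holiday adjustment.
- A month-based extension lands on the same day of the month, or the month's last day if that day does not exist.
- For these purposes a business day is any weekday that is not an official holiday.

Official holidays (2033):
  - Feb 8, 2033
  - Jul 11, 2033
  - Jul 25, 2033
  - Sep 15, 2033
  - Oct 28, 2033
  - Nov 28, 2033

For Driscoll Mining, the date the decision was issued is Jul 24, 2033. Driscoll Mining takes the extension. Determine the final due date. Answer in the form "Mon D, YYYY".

Trigger date Jul 24, 2033 + 20 calendar days = Aug 13, 2033.
Aug 13, 2033 falls on a Saturday. Rolling to the preceding business day gives Aug 12, 2033, a Friday.
Add 2 months to Aug 12, 2033: Oct 12, 2033.
Oct 12, 2033 falls on a Wednesday, which is a business day, so no adjustment is needed.
Deadline: Oct 12, 2033.

Oct 12, 2033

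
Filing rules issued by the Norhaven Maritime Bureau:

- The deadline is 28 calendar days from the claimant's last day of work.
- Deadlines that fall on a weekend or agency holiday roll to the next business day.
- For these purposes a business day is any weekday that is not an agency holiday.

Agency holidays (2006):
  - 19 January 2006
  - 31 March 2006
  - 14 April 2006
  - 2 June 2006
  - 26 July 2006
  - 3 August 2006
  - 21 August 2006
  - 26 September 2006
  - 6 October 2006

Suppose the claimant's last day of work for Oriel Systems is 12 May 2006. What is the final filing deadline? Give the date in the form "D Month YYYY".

Trigger date 12 May 2006 + 28 calendar days = 9 June 2006.
9 June 2006 is a Friday and not a listed holiday, so it stands.
Final deadline: 9 June 2006.

9 June 2006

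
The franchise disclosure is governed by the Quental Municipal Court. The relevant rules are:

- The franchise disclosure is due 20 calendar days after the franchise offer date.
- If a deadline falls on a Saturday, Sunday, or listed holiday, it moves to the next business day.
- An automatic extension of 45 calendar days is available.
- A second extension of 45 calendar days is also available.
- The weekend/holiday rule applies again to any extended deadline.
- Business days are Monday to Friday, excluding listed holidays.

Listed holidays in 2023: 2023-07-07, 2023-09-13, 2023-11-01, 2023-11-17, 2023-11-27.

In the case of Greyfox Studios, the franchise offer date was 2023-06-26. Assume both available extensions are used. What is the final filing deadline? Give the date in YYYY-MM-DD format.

2023-10-16

Trigger date 2023-06-26 + 20 calendar days = 2023-07-16.
Because 2023-07-16 is a Sunday, the deadline becomes 2023-07-17 (Monday).
Applying the 45-calendar-day extension: 2023-07-17 + 45 days = 2023-08-31.
Since 2023-08-31 is a Thursday and not a holiday, the date is unchanged.
Applying the 45-calendar-day extension: 2023-08-31 + 45 days = 2023-10-15.
2023-10-15 falls on a Sunday. Rolling to the next business day gives 2023-10-16, a Monday.
The final due date is 2023-10-16.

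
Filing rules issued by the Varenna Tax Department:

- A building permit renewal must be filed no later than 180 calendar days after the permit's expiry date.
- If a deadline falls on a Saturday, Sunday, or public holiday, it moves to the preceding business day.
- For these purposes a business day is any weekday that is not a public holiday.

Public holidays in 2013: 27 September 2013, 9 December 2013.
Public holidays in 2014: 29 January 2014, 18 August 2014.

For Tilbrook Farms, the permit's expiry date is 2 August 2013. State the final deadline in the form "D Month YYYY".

28 January 2014

From 2 August 2013, 180 calendar days later is 29 January 2014.
29 January 2014 is a listed holiday, so it moves to the preceding business day, 28 January 2014 (Tuesday).
Deadline: 28 January 2014.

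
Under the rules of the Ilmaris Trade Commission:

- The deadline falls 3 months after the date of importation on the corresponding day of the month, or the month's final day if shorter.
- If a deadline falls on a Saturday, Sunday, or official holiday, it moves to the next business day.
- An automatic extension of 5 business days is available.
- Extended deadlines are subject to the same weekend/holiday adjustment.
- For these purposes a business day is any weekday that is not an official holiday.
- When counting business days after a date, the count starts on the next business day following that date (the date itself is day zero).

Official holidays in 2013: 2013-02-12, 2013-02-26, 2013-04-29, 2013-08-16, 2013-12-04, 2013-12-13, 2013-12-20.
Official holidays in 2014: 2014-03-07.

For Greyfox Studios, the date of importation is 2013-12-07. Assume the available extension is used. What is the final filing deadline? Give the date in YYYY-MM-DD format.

3 months after 2013-12-07, on the same day of the month, is 2014-03-07.
2014-03-07 falls on a listed holiday. Rolling to the next business day gives 2014-03-10, a Monday.
Applying the 5-business-day extension: 5 business days after 2014-03-10 is 2014-03-17.
2014-03-17 (Monday) is already a business day.
The final due date is 2014-03-17.

2014-03-17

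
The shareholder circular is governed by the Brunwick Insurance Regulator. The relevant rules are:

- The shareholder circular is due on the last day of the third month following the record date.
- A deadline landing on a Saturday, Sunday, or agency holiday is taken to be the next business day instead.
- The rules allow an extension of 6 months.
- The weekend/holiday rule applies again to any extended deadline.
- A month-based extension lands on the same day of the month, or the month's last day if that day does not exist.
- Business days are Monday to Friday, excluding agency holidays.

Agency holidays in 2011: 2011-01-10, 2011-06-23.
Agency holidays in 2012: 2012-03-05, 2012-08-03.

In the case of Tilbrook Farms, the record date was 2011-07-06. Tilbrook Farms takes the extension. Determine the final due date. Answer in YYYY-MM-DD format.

3 months after 2011-07-06 falls in October 2011; the last day of that month is 2011-10-31.
Since 2011-10-31 is a Monday and not a holiday, the date is unchanged.
Applying the 6 months extension: 6 months after 2011-10-31 is 2012-04-30 (day 31 does not exist in April, so the month's last day is used).
2012-04-30 falls on a Monday, which is a business day, so no adjustment is needed.
Final deadline: 2012-04-30.

2012-04-30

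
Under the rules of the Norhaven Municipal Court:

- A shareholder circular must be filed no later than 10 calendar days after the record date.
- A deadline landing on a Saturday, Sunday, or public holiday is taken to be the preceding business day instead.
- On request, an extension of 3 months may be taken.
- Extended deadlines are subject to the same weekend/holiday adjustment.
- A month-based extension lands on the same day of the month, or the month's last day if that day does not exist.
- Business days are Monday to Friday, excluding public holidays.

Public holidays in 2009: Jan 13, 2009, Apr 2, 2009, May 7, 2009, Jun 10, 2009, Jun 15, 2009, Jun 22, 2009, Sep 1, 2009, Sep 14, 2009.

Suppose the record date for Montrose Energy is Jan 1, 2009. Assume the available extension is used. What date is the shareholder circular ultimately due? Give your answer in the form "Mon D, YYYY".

10 calendar days after Jan 1, 2009 is Jan 11, 2009.
Jan 11, 2009 falls on a Sunday. Rolling to the preceding business day gives Jan 9, 2009, a Friday.
Add 3 months to Jan 9, 2009: Apr 9, 2009.
Apr 9, 2009 falls on a Thursday, which is a business day, so no adjustment is needed.
Final deadline: Apr 9, 2009.

Apr 9, 2009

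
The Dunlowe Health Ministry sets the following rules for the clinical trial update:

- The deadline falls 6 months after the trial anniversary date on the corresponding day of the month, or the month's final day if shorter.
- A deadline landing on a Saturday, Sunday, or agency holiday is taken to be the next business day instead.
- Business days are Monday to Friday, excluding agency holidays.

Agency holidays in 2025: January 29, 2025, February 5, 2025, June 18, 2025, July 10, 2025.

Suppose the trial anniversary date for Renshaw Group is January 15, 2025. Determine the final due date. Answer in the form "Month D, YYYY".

6 months after January 15, 2025, on the same day of the month, is July 15, 2025.
July 15, 2025 is a Tuesday and not a listed holiday, so it stands.
Deadline: July 15, 2025.

July 15, 2025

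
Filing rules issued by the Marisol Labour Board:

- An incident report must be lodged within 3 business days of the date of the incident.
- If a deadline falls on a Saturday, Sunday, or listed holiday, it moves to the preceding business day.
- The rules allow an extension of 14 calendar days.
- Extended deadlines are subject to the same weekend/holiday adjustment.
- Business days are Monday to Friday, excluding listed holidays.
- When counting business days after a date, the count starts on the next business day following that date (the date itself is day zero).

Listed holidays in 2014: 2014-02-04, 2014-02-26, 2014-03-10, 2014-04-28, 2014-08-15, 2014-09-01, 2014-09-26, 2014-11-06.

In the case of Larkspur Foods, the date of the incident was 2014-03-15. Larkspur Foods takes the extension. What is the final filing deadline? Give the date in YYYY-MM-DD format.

3 business days after 2014-03-15, excluding weekends and holidays, is 2014-03-19.
Since 2014-03-19 is a Wednesday and not a holiday, the date is unchanged.
The 14-calendar-day extension moves the deadline from 2014-03-19 to 2014-04-02.
2014-04-02 falls on a Wednesday, which is a business day, so no adjustment is needed.
Deadline: 2014-04-02.

2014-04-02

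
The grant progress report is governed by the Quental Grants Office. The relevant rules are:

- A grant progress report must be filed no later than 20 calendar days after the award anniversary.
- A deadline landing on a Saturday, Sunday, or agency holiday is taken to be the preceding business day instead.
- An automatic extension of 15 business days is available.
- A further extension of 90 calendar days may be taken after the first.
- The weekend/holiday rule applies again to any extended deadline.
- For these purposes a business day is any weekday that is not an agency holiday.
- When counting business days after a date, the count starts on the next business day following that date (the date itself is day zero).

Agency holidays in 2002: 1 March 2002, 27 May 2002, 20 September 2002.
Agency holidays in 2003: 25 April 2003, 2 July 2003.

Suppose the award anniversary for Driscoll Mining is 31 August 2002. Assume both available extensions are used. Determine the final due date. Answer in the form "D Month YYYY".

9 January 2003

20 calendar days after 31 August 2002 is 20 September 2002.
Because 20 September 2002 is a listed holiday, the deadline becomes 19 September 2002 (Thursday).
The 15-business-day extension runs from 19 September 2002 to 11 October 2002.
11 October 2002 is a Friday and not a listed holiday, so it stands.
With the 90-day extension, 11 October 2002 becomes 9 January 2003.
9 January 2003 falls on a Thursday, which is a business day, so no adjustment is needed.
Final deadline: 9 January 2003.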